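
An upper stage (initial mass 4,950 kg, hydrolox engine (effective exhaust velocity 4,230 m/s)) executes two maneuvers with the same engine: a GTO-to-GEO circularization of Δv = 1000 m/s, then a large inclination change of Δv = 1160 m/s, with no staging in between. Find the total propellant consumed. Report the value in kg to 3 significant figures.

total propellant consumed ≈ 1980 kg

After the first burn: m = 4950 × exp(−1000/4230.0) = 4950 × 0.78946 = 3,907.83 kg.
After the second burn: m = 3,907.83 × exp(−1160/4230.0) = 3,907.83 × 0.76016 = 2,970.58 kg.
Total propellant = m₀ − m_final = 4950 − 2,970.58 = 1,979.42 kg.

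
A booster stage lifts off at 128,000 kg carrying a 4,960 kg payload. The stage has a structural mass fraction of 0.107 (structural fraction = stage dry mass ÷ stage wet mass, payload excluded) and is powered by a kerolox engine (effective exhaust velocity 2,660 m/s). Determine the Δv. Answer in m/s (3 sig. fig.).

Δv ≈ 5200 m/s

Stage wet mass = m₀ − payload = 128,000 − 4,960 = 123,040 kg.
Stage dry mass = ε × stage wet mass = 0.107 × 123,040 = 13,165.3 kg.
Burnout mass m_f = stage dry + payload = 13,165.3 + 4,960 = 18,125.3 kg.
Δv = v_e · ln(128,000/18,125.3) = 2660.0 × ln(7.062) = 2660.0 × 1.9547 ≈ 5200 m/s.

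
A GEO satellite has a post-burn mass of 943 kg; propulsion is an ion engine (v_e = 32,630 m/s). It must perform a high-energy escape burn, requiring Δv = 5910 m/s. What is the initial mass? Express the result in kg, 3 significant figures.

initial mass ≈ 1130 kg

From the ideal rocket equation, m₀/m_f = exp(Δv / v_e) = exp(5910 / 32630.0) = exp(0.1811) = 1.1986.
m₀ = m_f × 1.1986 = 943 × 1.1986 = 1,130.28 kg.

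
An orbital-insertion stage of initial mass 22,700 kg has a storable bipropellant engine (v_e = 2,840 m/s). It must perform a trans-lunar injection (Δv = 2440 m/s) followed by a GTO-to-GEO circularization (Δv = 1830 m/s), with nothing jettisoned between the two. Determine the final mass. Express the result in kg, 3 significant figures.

final mass ≈ 5050 kg

After the first burn: m = 22700 × exp(−2440/2840.0) = 22700 × 0.42352 = 9,613.9 kg.
After the second burn: m = 9,613.9 × exp(−1830/2840.0) = 9,613.9 × 0.52500 = 5,047.3 kg.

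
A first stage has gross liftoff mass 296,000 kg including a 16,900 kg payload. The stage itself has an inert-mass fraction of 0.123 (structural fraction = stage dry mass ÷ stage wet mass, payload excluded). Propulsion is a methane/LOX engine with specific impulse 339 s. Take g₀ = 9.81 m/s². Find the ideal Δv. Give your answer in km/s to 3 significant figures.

Δv ≈ 5.83 km/s

Stage wet mass = m₀ − payload = 296,000 − 16,900 = 279,100 kg.
Stage dry mass = ε × stage wet mass = 0.123 × 279,100 = 34,329.3 kg.
Burnout mass m_f = stage dry + payload = 34,329.3 + 16,900 = 51,229.3 kg.
v_e = Isp · g₀ = 339 × 9.81 = 3325.6 m/s.
From the ideal rocket equation, Δv = v_e · ln(296,000/51,229.3) = 3325.6 × ln(5.778) = 3325.6 × 1.7540 ≈ 5833 m/s.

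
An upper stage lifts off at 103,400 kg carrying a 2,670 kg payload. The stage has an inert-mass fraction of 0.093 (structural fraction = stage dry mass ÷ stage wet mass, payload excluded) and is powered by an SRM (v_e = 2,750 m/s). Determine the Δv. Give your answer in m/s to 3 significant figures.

Stage wet mass = m₀ − payload = 103,400 − 2,670 = 100,730 kg.
Stage dry mass = ε × stage wet mass = 0.093 × 100,730 = 9,367.89 kg.
Burnout mass m_f = stage dry + payload = 9,367.89 + 2,670 = 12,037.89 kg.
Δv = v_e · ln(103,400/12,037.89) = 2750.0 × ln(8.59) = 2750.0 × 2.1505 ≈ 5914 m/s.

Δv ≈ 5910 m/s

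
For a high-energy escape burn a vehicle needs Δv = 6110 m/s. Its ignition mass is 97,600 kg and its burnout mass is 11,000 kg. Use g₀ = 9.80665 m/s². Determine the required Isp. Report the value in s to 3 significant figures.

Isp ≈ 285 s

ln(m₀/m_f) = ln(97600/11000) = ln(8.873) = 2.1830.
By the Tsiolkovsky rocket equation, v_e = Δv / ln(m₀/m_f) = 6110 / 2.1830 = 2798.9 m/s.
Isp = v_e / g₀ = 2798.9 / 9.80665 = 285.4 s.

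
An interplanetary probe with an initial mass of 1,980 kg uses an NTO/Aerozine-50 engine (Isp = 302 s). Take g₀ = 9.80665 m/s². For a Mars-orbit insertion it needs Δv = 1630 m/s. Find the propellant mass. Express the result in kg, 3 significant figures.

propellant mass ≈ 838 kg

v_e = Isp · g₀ = 302 × 9.80665 = 2961.6 m/s.
m₀/m_f = exp(Δv / v_e) = exp(1630 / 2961.6) = exp(0.5504) = 1.7339.
m_f = 1,980 / 1.7339 = 1,141.93 kg, so propellant = m₀ − m_f = 1,980 − 1,141.93 = 838.07 kg.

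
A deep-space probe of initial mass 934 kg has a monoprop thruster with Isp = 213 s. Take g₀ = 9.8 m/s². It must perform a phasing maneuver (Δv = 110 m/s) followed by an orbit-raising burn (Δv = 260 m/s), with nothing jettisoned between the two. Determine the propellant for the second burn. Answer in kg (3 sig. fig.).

propellant for the second burn ≈ 104 kg

v_e = Isp · g₀ = 213 × 9.8 = 2087.4 m/s.
After the first burn: m = 934 × exp(−110/2087.4) = 934 × 0.94867 = 886.058 kg.
After the second burn: m = 886.058 × exp(−260/2087.4) = 886.058 × 0.88289 = 782.292 kg.
Second-burn propellant = 886.058 − 782.292 = 103.766 kg.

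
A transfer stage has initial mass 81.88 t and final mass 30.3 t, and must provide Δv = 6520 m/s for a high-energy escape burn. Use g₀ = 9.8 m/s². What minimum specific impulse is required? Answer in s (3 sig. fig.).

Isp ≈ 669 s

ln(m₀/m_f) = ln(81880/30300) = ln(2.702) = 0.9941.
v_e = Δv / ln(m₀/m_f) = 6520 / 0.9941 = 6558.6 m/s.
Isp = v_e / g₀ = 6558.6 / 9.8 = 669.2 s.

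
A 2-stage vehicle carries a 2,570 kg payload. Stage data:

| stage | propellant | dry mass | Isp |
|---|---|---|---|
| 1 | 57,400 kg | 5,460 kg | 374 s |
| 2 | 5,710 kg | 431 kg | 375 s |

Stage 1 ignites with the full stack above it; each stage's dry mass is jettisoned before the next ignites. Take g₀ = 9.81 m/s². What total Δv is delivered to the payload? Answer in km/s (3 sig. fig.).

Δv ≈ 9.86 km/s

Ignition mass of stage 1 = 57,400+5,460 + 5,710+431 + 2,570 = 71,571 kg.
Stage 1: m₀ = 71,571 kg, m_f = 71,571 − 57,400 = 14,171 kg; Δv = 374×9.81×ln(5.051) = 3668.9×1.6195 ≈ 5942 m/s.
Stage 2: m₀ = 8,711 kg, m_f = 8,711 − 5,710 = 3,001 kg; Δv = 375×9.81×ln(2.903) = 3678.8×1.0656 ≈ 3920 m/s.
Total Δv = 5942 + 3920 = 9862 m/s.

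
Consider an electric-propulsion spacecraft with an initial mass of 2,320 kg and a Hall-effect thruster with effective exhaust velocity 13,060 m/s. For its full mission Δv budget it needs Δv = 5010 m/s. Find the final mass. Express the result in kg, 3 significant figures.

final mass ≈ 1580 kg

m₀/m_f = exp(Δv / v_e) = exp(5010 / 13060.0) = exp(0.3836) = 1.4676.
m_f = m₀ / 1.4676 = 2,320 / 1.4676 = 1,580.81 kg.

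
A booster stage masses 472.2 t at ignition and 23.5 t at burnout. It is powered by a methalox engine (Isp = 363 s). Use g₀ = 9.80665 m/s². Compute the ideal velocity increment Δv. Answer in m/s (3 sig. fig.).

Δv ≈ 10700 m/s

v_e = Isp · g₀ = 363 × 9.80665 = 3559.8 m/s.
Δv = v_e · ln(m₀/m_f) = 3559.8 × ln(20.09) = 3559.8 × 3.0004 ≈ 10680.9 m/s.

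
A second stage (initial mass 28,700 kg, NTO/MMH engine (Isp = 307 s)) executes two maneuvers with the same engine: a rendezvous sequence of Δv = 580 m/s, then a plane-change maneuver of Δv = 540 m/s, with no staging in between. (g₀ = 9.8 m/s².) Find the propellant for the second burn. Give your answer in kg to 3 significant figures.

v_e = Isp · g₀ = 307 × 9.8 = 3008.6 m/s.
After the first burn: m = 28700 × exp(−580/3008.6) = 28700 × 0.82466 = 23,667.7 kg.
After the second burn: m = 23,667.7 × exp(−540/3008.6) = 23,667.7 × 0.83570 = 19,779.1 kg.
Second-burn propellant = 23,667.7 − 19,779.1 = 3,888.6 kg.

propellant for the second burn ≈ 3890 kg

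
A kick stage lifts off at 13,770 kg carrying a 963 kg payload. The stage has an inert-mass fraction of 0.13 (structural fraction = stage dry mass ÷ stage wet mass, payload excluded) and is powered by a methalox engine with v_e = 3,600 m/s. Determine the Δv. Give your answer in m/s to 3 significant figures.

Δv ≈ 5960 m/s

Stage wet mass = m₀ − payload = 13,770 − 963 = 12,807 kg.
Stage dry mass = ε × stage wet mass = 0.13 × 12,807 = 1,664.91 kg.
Burnout mass m_f = stage dry + payload = 1,664.91 + 963 = 2,627.91 kg.
By the Tsiolkovsky rocket equation, Δv = v_e · ln(13,770/2,627.91) = 3600.0 × ln(5.24) = 3600.0 × 1.6563 ≈ 5963 m/s.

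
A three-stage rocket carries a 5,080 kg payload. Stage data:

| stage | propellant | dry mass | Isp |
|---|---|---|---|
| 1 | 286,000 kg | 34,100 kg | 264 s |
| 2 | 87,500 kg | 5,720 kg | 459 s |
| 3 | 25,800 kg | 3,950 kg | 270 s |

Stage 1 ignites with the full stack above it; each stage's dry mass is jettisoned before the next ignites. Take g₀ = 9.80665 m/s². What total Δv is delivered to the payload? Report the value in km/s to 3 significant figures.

Δv ≈ 11.4 km/s

Ignition mass of stage 1 = 286,000+34,100 + 87,500+5,720 + 25,800+3,950 + 5,080 = 448,150 kg.
Stage 1: m₀ = 448,150 kg, m_f = 448,150 − 286,000 = 162,150 kg; Δv = 264×9.80665×ln(2.764) = 2589.0×1.0166 ≈ 2632 m/s.
Stage 2: m₀ = 128,050 kg, m_f = 128,050 − 87,500 = 40,550 kg; Δv = 459×9.80665×ln(3.158) = 4501.3×1.1499 ≈ 5176 m/s.
Stage 3: m₀ = 34,830 kg, m_f = 34,830 − 25,800 = 9,030 kg; Δv = 270×9.80665×ln(3.857) = 2647.8×1.3499 ≈ 3574 m/s.
Total Δv = 2632 + 5176 + 3574 = 11382 m/s.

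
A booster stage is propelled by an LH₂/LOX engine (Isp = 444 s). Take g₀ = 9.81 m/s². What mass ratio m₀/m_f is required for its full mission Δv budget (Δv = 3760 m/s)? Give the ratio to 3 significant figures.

v_e = Isp · g₀ = 444 × 9.81 = 4355.6 m/s.
Using Δv = v_e ln(m₀/m_f): m₀/m_f = exp(Δv / v_e) = exp(3760 / 4355.6) = exp(0.8632) = 2.3709.

mass ratio ≈ 2.37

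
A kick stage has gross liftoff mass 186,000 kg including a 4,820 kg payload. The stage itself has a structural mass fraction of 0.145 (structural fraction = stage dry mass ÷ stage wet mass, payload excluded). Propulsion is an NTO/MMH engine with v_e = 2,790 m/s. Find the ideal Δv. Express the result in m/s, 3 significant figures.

Δv ≈ 4990 m/s

Stage wet mass = m₀ − payload = 186,000 − 4,820 = 181,180 kg.
Stage dry mass = ε × stage wet mass = 0.145 × 181,180 = 26,271.1 kg.
Burnout mass m_f = stage dry + payload = 26,271.1 + 4,820 = 31,091.1 kg.
Rocket equation: Δv = v_e · ln(186,000/31,091.1) = 2790.0 × ln(5.982) = 2790.0 × 1.7888 ≈ 4991 m/s.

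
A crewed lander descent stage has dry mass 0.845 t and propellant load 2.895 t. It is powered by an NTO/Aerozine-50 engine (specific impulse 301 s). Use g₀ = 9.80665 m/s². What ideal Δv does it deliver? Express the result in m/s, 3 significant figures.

Δv ≈ 4390 m/s

v_e = Isp · g₀ = 301 × 9.80665 = 2951.8 m/s.
m₀ = m_dry + m_prop = 0.845 + 2.895 = 3.74 t.
Rocket equation: Δv = v_e · ln(m₀/m_f) = 2951.8 × ln(4.426) = 2951.8 × 1.4875 ≈ 4390.8 m/s.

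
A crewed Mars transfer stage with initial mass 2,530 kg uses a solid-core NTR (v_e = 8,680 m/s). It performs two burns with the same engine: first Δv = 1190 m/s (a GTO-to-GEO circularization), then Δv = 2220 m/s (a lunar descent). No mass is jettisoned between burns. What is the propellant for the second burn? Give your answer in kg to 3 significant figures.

After the first burn: m = 2530 × exp(−1190/8680.0) = 2530 × 0.87189 = 2,205.88 kg.
After the second burn: m = 2,205.88 × exp(−2220/8680.0) = 2,205.88 × 0.77433 = 1,708.08 kg.
Second-burn propellant = 2,205.88 − 1,708.08 = 497.8 kg.

propellant for the second burn ≈ 498 kg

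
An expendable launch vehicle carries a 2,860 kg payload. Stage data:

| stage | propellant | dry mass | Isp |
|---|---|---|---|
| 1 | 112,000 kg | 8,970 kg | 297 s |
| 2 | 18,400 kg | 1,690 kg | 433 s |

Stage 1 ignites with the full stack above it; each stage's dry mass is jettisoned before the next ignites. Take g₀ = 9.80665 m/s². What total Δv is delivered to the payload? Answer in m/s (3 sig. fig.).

Δv ≈ 11300 m/s

Ignition mass of stage 1 = 112,000+8,970 + 18,400+1,690 + 2,860 = 143,920 kg.
Stage 1: m₀ = 143,920 kg, m_f = 143,920 − 112,000 = 31,920 kg; Δv = 297×9.80665×ln(4.509) = 2912.6×1.5060 ≈ 4386 m/s.
Stage 2: m₀ = 22,950 kg, m_f = 22,950 − 18,400 = 4,550 kg; Δv = 433×9.80665×ln(5.044) = 4246.3×1.6182 ≈ 6871 m/s.
Total Δv = 4386 + 6871 = 11257 m/s.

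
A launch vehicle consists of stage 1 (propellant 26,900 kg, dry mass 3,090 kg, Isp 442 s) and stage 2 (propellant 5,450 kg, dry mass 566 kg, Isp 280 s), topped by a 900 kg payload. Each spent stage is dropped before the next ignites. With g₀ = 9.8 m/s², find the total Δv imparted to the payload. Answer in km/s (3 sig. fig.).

Δv ≈ 9.91 km/s

Ignition mass of stage 1 = 26,900+3,090 + 5,450+566 + 900 = 36,906 kg.
Stage 1: m₀ = 36,906 kg, m_f = 36,906 − 26,900 = 10,006 kg; Δv = 442×9.8×ln(3.688) = 4331.6×1.3052 ≈ 5654 m/s.
Stage 2: m₀ = 6,916 kg, m_f = 6,916 − 5,450 = 1,466 kg; Δv = 280×9.8×ln(4.718) = 2744.0×1.5513 ≈ 4257 m/s.
Total Δv = 5654 + 4257 = 9911 m/s.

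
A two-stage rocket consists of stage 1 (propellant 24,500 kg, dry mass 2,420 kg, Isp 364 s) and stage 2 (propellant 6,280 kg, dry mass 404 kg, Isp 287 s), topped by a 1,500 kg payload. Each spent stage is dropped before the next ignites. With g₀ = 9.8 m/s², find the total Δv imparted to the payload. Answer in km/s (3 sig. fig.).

Δv ≈ 8.37 km/s

Ignition mass of stage 1 = 24,500+2,420 + 6,280+404 + 1,500 = 35,104 kg.
Stage 1: m₀ = 35,104 kg, m_f = 35,104 − 24,500 = 10,604 kg; Δv = 364×9.8×ln(3.31) = 3567.2×1.1971 ≈ 4270 m/s.
Stage 2: m₀ = 8,184 kg, m_f = 8,184 − 6,280 = 1,904 kg; Δv = 287×9.8×ln(4.298) = 2812.6×1.4582 ≈ 4101 m/s.
Total Δv = 4270 + 4101 = 8371 m/s.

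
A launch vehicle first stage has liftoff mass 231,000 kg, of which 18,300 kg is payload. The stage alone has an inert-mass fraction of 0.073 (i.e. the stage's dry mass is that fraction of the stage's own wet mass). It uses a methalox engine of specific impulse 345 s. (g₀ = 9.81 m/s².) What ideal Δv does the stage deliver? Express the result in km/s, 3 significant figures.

Stage wet mass = m₀ − payload = 231,000 − 18,300 = 212,700 kg.
Stage dry mass = ε × stage wet mass = 0.073 × 212,700 = 15,527.1 kg.
Burnout mass m_f = stage dry + payload = 15,527.1 + 18,300 = 33,827.1 kg.
v_e = Isp · g₀ = 345 × 9.81 = 3384.5 m/s.
From the ideal rocket equation, Δv = v_e · ln(231,000/33,827.1) = 3384.5 × ln(6.829) = 3384.5 × 1.9212 ≈ 6502 m/s.

Δv ≈ 6.50 km/s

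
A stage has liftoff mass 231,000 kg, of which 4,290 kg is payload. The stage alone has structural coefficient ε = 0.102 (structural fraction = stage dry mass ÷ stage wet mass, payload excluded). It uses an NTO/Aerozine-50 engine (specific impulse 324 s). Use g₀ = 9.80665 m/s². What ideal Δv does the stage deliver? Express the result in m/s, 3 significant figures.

Δv ≈ 6770 m/s

Stage wet mass = m₀ − payload = 231,000 − 4,290 = 226,710 kg.
Stage dry mass = ε × stage wet mass = 0.102 × 226,710 = 23,124.4 kg.
Burnout mass m_f = stage dry + payload = 23,124.4 + 4,290 = 27,414.4 kg.
v_e = Isp · g₀ = 324 × 9.80665 = 3177.4 m/s.
Δv = v_e · ln(231,000/27,414.4) = 3177.4 × ln(8.426) = 3177.4 × 2.1313 ≈ 6772 m/s.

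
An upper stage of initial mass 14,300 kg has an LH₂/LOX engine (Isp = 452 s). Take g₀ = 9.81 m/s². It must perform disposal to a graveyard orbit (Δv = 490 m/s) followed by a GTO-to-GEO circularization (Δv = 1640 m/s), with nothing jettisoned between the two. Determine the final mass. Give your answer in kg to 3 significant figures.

final mass ≈ 8850 kg

v_e = Isp · g₀ = 452 × 9.81 = 4434.1 m/s.
After the first burn: m = 14300 × exp(−490/4434.1) = 14300 × 0.89538 = 12,803.9 kg.
After the second burn: m = 12,803.9 × exp(−1640/4434.1) = 12,803.9 × 0.69083 = 8,845.32 kg.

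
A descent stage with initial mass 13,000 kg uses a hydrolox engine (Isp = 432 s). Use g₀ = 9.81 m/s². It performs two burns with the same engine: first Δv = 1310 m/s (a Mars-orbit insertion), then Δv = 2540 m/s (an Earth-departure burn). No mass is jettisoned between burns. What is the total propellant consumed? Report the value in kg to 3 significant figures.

total propellant consumed ≈ 7760 kg

v_e = Isp · g₀ = 432 × 9.81 = 4237.9 m/s.
After the first burn: m = 13000 × exp(−1310/4237.9) = 13000 × 0.73410 = 9,543.3 kg.
After the second burn: m = 9,543.3 × exp(−2540/4237.9) = 9,543.3 × 0.54917 = 5,240.89 kg.
Total propellant = m₀ − m_final = 13000 − 5,240.89 = 7,759.11 kg.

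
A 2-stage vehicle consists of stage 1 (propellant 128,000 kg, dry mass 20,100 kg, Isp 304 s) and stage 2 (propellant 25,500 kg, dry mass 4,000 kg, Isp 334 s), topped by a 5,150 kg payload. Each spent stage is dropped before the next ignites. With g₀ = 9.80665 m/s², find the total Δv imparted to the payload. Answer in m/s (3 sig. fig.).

Δv ≈ 7950 m/s

Ignition mass of stage 1 = 128,000+20,100 + 25,500+4,000 + 5,150 = 182,750 kg.
Stage 1: m₀ = 182,750 kg, m_f = 182,750 − 128,000 = 54,750 kg; Δv = 304×9.80665×ln(3.338) = 2981.2×1.2053 ≈ 3593 m/s.
Stage 2: m₀ = 34,650 kg, m_f = 34,650 − 25,500 = 9,150 kg; Δv = 334×9.80665×ln(3.787) = 3275.4×1.3315 ≈ 4361 m/s.
Total Δv = 3593 + 4361 = 7954 m/s.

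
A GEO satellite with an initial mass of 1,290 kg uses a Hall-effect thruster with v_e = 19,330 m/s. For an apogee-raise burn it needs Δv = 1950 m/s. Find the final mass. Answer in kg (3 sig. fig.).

final mass ≈ 1170 kg

Using Δv = v_e ln(m₀/m_f): m₀/m_f = exp(Δv / v_e) = exp(1950 / 19330.0) = exp(0.1009) = 1.1061.
m_f = m₀ / 1.1061 = 1,290 / 1.1061 = 1,166.26 kg.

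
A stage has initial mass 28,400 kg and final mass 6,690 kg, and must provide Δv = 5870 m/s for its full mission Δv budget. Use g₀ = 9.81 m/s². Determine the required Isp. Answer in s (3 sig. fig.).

Isp ≈ 414 s

ln(m₀/m_f) = ln(28400/6690) = ln(4.245) = 1.4458.
v_e = Δv / ln(m₀/m_f) = 5870 / 1.4458 = 4060.1 m/s.
Isp = v_e / g₀ = 4060.1 / 9.81 = 413.9 s.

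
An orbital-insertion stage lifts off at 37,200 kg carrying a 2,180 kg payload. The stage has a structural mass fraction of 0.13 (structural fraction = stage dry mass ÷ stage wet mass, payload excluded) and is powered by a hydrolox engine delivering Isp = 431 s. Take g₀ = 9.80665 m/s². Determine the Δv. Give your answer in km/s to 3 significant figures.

Stage wet mass = m₀ − payload = 37,200 − 2,180 = 35,020 kg.
Stage dry mass = ε × stage wet mass = 0.13 × 35,020 = 4,552.6 kg.
Burnout mass m_f = stage dry + payload = 4,552.6 + 2,180 = 6,732.6 kg.
v_e = Isp · g₀ = 431 × 9.80665 = 4226.7 m/s.
Δv = v_e · ln(37,200/6,732.6) = 4226.7 × ln(5.525) = 4226.7 × 1.7093 ≈ 7225 m/s.

Δv ≈ 7.22 km/s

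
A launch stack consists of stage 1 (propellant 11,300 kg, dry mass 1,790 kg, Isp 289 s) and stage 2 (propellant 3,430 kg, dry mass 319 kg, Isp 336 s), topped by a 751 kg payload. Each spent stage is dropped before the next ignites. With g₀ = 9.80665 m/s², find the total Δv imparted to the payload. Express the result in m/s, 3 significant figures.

Δv ≈ 7650 m/s

Ignition mass of stage 1 = 11,300+1,790 + 3,430+319 + 751 = 17,590 kg.
Stage 1: m₀ = 17,590 kg, m_f = 17,590 − 11,300 = 6,290 kg; Δv = 289×9.80665×ln(2.797) = 2834.1×1.0284 ≈ 2915 m/s.
Stage 2: m₀ = 4,500 kg, m_f = 4,500 − 3,430 = 1,070 kg; Δv = 336×9.80665×ln(4.206) = 3295.0×1.4364 ≈ 4733 m/s.
Total Δv = 2915 + 4733 = 7648 m/s.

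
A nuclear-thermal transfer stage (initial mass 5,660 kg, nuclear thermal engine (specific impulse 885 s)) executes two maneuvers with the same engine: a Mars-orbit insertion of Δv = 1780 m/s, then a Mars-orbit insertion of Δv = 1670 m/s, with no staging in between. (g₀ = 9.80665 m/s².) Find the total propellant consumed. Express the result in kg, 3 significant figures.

total propellant consumed ≈ 1860 kg

v_e = Isp · g₀ = 885 × 9.80665 = 8678.9 m/s.
After the first burn: m = 5660 × exp(−1780/8678.9) = 5660 × 0.81457 = 4,610.47 kg.
After the second burn: m = 4,610.47 × exp(−1670/8678.9) = 4,610.47 × 0.82496 = 3,803.45 kg.
Total propellant = m₀ − m_final = 5660 − 3,803.45 = 1,856.55 kg.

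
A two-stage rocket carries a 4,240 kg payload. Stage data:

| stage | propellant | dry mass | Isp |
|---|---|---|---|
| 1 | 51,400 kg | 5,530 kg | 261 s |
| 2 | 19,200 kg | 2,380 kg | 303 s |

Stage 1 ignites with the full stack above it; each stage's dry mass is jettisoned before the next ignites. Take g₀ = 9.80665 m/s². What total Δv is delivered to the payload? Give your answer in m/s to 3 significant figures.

Ignition mass of stage 1 = 51,400+5,530 + 19,200+2,380 + 4,240 = 82,750 kg.
Stage 1: m₀ = 82,750 kg, m_f = 82,750 − 51,400 = 31,350 kg; Δv = 261×9.80665×ln(2.64) = 2559.5×0.9706 ≈ 2484 m/s.
Stage 2: m₀ = 25,820 kg, m_f = 25,820 − 19,200 = 6,620 kg; Δv = 303×9.80665×ln(3.9) = 2971.4×1.3611 ≈ 4044 m/s.
Total Δv = 2484 + 4044 = 6528 m/s.

Δv ≈ 6530 m/s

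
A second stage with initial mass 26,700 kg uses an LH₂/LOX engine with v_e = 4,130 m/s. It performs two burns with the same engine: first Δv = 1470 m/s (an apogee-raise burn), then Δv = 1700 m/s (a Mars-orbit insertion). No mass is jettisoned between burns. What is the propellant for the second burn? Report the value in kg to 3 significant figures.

After the first burn: m = 26700 × exp(−1470/4130.0) = 26700 × 0.70052 = 18,703.9 kg.
After the second burn: m = 18,703.9 × exp(−1700/4130.0) = 18,703.9 × 0.66257 = 12,392.6 kg.
Second-burn propellant = 18,703.9 − 12,392.6 = 6,311.3 kg.

propellant for the second burn ≈ 6310 kg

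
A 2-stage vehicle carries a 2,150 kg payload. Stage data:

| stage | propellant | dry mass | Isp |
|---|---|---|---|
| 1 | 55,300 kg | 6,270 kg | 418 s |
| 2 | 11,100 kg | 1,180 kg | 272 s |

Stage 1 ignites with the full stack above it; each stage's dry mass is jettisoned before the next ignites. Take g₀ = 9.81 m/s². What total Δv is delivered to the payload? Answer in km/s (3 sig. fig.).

Ignition mass of stage 1 = 55,300+6,270 + 11,100+1,180 + 2,150 = 76,000 kg.
Stage 1: m₀ = 76,000 kg, m_f = 76,000 − 55,300 = 20,700 kg; Δv = 418×9.81×ln(3.671) = 4100.6×1.3006 ≈ 5333 m/s.
Stage 2: m₀ = 14,430 kg, m_f = 14,430 − 11,100 = 3,330 kg; Δv = 272×9.81×ln(4.333) = 2668.3×1.4663 ≈ 3913 m/s.
Total Δv = 5333 + 3913 = 9246 m/s.

Δv ≈ 9.25 km/s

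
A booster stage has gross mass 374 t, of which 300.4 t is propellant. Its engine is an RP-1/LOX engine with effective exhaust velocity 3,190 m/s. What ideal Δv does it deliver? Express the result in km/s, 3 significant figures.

Δv ≈ 5.19 km/s

m_f = m₀ − m_prop = 374 − 300.4 = 73.6 t.
Rocket equation: Δv = v_e · ln(m₀/m_f) = 3190.0 × ln(5.082) = 3190.0 × 1.6256 ≈ 5185.7 m/s.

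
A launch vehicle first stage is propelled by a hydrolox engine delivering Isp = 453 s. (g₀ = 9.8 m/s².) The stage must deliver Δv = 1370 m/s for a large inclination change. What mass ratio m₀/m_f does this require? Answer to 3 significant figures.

mass ratio ≈ 1.36

v_e = Isp · g₀ = 453 × 9.8 = 4439.4 m/s.
m₀/m_f = exp(Δv / v_e) = exp(1370 / 4439.4) = exp(0.3086) = 1.3615.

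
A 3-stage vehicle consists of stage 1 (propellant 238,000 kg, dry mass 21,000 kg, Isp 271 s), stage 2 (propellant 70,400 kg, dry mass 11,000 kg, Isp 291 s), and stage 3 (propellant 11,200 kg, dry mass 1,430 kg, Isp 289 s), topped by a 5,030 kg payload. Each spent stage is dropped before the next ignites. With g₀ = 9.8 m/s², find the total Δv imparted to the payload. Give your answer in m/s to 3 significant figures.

Δv ≈ 9290 m/s

Ignition mass of stage 1 = 238,000+21,000 + 70,400+11,000 + 11,200+1,430 + 5,030 = 358,060 kg.
Stage 1: m₀ = 358,060 kg, m_f = 358,060 − 238,000 = 120,060 kg; Δv = 271×9.8×ln(2.982) = 2655.8×1.0927 ≈ 2902 m/s.
Stage 2: m₀ = 99,060 kg, m_f = 99,060 − 70,400 = 28,660 kg; Δv = 291×9.8×ln(3.456) = 2851.8×1.2402 ≈ 3537 m/s.
Stage 3: m₀ = 17,660 kg, m_f = 17,660 − 11,200 = 6,460 kg; Δv = 289×9.8×ln(2.734) = 2832.2×1.0057 ≈ 2848 m/s.
Total Δv = 2902 + 3537 + 2848 = 9287 m/s.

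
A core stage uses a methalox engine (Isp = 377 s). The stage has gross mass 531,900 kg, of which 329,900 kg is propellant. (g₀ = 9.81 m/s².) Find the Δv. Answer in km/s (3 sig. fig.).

Δv ≈ 3.58 km/s

v_e = Isp · g₀ = 377 × 9.81 = 3698.4 m/s.
m_f = m₀ − m_prop = 531,900 − 329,900 = 202,000 kg.
Δv = v_e · ln(m₀/m_f) = 3698.4 × ln(2.633) = 3698.4 × 0.9682 ≈ 3580.7 m/s.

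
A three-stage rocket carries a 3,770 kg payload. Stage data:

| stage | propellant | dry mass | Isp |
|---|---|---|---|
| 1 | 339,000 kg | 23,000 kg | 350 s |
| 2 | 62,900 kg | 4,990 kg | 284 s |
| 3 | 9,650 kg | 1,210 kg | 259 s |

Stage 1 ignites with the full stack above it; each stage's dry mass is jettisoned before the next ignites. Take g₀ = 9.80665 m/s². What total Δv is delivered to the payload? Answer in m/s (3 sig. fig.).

Δv ≈ 11700 m/s

Ignition mass of stage 1 = 339,000+23,000 + 62,900+4,990 + 9,650+1,210 + 3,770 = 444,520 kg.
Stage 1: m₀ = 444,520 kg, m_f = 444,520 − 339,000 = 105,520 kg; Δv = 350×9.80665×ln(4.213) = 3432.3×1.4381 ≈ 4936 m/s.
Stage 2: m₀ = 82,520 kg, m_f = 82,520 − 62,900 = 19,620 kg; Δv = 284×9.80665×ln(4.206) = 2785.1×1.4365 ≈ 4001 m/s.
Stage 3: m₀ = 14,630 kg, m_f = 14,630 − 9,650 = 4,980 kg; Δv = 259×9.80665×ln(2.938) = 2539.9×1.0776 ≈ 2737 m/s.
Total Δv = 4936 + 4001 + 2737 = 11674 m/s.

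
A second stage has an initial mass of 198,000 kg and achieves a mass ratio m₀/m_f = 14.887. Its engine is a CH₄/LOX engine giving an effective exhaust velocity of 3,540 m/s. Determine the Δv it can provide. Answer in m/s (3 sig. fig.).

Δv ≈ 9560 m/s

By the Tsiolkovsky rocket equation, Δv = v_e · ln(14.887) = 3540.0 × 2.7005 ≈ 9559.7 m/s.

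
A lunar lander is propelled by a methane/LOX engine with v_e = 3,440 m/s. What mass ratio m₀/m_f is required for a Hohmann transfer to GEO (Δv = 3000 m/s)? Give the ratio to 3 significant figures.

From the ideal rocket equation, m₀/m_f = exp(Δv / v_e) = exp(3000 / 3440.0) = exp(0.8721) = 2.3919.

mass ratio ≈ 2.39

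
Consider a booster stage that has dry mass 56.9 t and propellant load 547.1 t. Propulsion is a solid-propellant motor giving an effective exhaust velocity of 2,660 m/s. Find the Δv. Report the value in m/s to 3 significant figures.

m₀ = m_dry + m_prop = 56.9 + 547.1 = 604 t.
Rocket equation: Δv = v_e · ln(m₀/m_f) = 2660.0 × ln(10.62) = 2660.0 × 2.3623 ≈ 6283.7 m/s.

Δv ≈ 6280 m/s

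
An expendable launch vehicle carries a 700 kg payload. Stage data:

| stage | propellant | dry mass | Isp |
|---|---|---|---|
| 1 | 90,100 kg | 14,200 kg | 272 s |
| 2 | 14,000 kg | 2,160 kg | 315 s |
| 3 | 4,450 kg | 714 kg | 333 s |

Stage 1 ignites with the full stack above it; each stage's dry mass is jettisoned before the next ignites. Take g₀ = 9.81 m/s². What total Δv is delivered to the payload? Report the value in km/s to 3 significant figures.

Ignition mass of stage 1 = 90,100+14,200 + 14,000+2,160 + 4,450+714 + 700 = 126,324 kg.
Stage 1: m₀ = 126,324 kg, m_f = 126,324 − 90,100 = 36,224 kg; Δv = 272×9.81×ln(3.487) = 2668.3×1.2491 ≈ 3333 m/s.
Stage 2: m₀ = 22,024 kg, m_f = 22,024 − 14,000 = 8,024 kg; Δv = 315×9.81×ln(2.745) = 3090.2×1.0097 ≈ 3120 m/s.
Stage 3: m₀ = 5,864 kg, m_f = 5,864 − 4,450 = 1,414 kg; Δv = 333×9.81×ln(4.147) = 3266.7×1.4224 ≈ 4647 m/s.
Total Δv = 3333 + 3120 + 4647 = 11100 m/s.

Δv ≈ 11.1 km/s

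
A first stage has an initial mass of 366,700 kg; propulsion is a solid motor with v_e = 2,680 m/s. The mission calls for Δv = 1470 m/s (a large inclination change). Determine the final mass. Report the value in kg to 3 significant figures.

m₀/m_f = exp(Δv / v_e) = exp(1470 / 2680.0) = exp(0.5485) = 1.7307.
m_f = m₀ / 1.7307 = 366,700 / 1.7307 = 211,880 kg.

final mass ≈ 212000 kg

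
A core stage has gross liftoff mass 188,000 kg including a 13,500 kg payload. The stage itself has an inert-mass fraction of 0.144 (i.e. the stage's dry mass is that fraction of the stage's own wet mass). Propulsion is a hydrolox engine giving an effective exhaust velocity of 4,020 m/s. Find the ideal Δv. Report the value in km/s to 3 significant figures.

Δv ≈ 6.36 km/s

Stage wet mass = m₀ − payload = 188,000 − 13,500 = 174,500 kg.
Stage dry mass = ε × stage wet mass = 0.144 × 174,500 = 25,128 kg.
Burnout mass m_f = stage dry + payload = 25,128 + 13,500 = 38,628 kg.
By the Tsiolkovsky rocket equation, Δv = v_e · ln(188,000/38,628) = 4020.0 × ln(4.867) = 4020.0 × 1.5825 ≈ 6362 m/s.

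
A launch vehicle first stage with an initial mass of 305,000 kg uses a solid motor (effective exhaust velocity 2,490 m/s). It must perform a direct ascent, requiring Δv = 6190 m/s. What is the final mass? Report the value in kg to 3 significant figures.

final mass ≈ 25400 kg

m₀/m_f = exp(Δv / v_e) = exp(6190 / 2490.0) = exp(2.4859) = 12.0125.
m_f = m₀ / 12.0125 = 305,000 / 12.0125 = 25,390.2 kg.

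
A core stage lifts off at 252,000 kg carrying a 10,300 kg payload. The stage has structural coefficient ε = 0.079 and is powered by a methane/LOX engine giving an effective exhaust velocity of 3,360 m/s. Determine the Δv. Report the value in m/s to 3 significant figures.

Stage wet mass = m₀ − payload = 252,000 − 10,300 = 241,700 kg.
Stage dry mass = ε × stage wet mass = 0.079 × 241,700 = 19,094.3 kg.
Burnout mass m_f = stage dry + payload = 19,094.3 + 10,300 = 29,394.3 kg.
Δv = v_e · ln(252,000/29,394.3) = 3360.0 × ln(8.573) = 3360.0 × 2.1486 ≈ 7219 m/s.

Δv ≈ 7220 m/s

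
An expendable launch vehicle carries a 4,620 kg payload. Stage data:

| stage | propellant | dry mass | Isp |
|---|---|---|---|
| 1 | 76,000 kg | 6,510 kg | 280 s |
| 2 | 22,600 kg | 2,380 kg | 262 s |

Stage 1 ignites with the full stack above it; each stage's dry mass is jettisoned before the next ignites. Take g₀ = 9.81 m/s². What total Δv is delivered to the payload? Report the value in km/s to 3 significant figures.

Ignition mass of stage 1 = 76,000+6,510 + 22,600+2,380 + 4,620 = 112,110 kg.
Stage 1: m₀ = 112,110 kg, m_f = 112,110 − 76,000 = 36,110 kg; Δv = 280×9.81×ln(3.105) = 2746.8×1.1329 ≈ 3112 m/s.
Stage 2: m₀ = 29,600 kg, m_f = 29,600 − 22,600 = 7,000 kg; Δv = 262×9.81×ln(4.229) = 2570.2×1.4419 ≈ 3706 m/s.
Total Δv = 3112 + 3706 = 6818 m/s.

Δv ≈ 6.82 km/s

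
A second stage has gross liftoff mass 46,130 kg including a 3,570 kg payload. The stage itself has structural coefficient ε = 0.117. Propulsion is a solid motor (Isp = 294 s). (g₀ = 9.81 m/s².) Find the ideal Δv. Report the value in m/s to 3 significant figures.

Stage wet mass = m₀ − payload = 46,130 − 3,570 = 42,560 kg.
Stage dry mass = ε × stage wet mass = 0.117 × 42,560 = 4,979.52 kg.
Burnout mass m_f = stage dry + payload = 4,979.52 + 3,570 = 8,549.52 kg.
v_e = Isp · g₀ = 294 × 9.81 = 2884.1 m/s.
Δv = v_e · ln(46,130/8,549.52) = 2884.1 × ln(5.396) = 2884.1 × 1.6856 ≈ 4861 m/s.

Δv ≈ 4860 m/s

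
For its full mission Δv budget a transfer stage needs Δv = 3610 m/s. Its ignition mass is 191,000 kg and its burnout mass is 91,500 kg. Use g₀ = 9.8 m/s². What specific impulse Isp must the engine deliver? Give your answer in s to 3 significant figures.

ln(m₀/m_f) = ln(191000/91500) = ln(2.087) = 0.7359.
Rocket equation: v_e = Δv / ln(m₀/m_f) = 3610 / 0.7359 = 4905.3 m/s.
Isp = v_e / g₀ = 4905.3 / 9.8 = 500.5 s.

Isp ≈ 501 s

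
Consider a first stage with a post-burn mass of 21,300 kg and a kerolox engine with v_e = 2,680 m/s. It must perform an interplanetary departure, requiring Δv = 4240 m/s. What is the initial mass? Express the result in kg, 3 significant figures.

Rocket equation: m₀/m_f = exp(Δv / v_e) = exp(4240 / 2680.0) = exp(1.5821) = 4.8651.
m₀ = m_f × 4.8651 = 21,300 × 4.8651 = 103,627 kg.

initial mass ≈ 104000 kg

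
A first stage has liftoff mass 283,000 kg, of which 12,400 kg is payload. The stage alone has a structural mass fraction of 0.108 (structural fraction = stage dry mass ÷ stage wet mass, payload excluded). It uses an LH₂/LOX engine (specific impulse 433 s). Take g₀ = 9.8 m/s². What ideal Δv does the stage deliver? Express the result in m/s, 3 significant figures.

Stage wet mass = m₀ − payload = 283,000 − 12,400 = 270,600 kg.
Stage dry mass = ε × stage wet mass = 0.108 × 270,600 = 29,224.8 kg.
Burnout mass m_f = stage dry + payload = 29,224.8 + 12,400 = 41,624.8 kg.
v_e = Isp · g₀ = 433 × 9.8 = 4243.4 m/s.
Δv = v_e · ln(283,000/41,624.8) = 4243.4 × ln(6.799) = 4243.4 × 1.9168 ≈ 8134 m/s.

Δv ≈ 8130 m/s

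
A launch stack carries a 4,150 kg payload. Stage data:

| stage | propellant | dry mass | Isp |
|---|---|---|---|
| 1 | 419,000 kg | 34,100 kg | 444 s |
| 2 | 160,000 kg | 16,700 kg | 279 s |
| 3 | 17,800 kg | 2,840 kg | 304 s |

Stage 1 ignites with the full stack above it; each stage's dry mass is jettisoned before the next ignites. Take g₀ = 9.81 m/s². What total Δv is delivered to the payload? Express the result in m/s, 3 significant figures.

Δv ≈ 12600 m/s

Ignition mass of stage 1 = 419,000+34,100 + 160,000+16,700 + 17,800+2,840 + 4,150 = 654,590 kg.
Stage 1: m₀ = 654,590 kg, m_f = 654,590 − 419,000 = 235,590 kg; Δv = 444×9.81×ln(2.779) = 4355.6×1.0219 ≈ 4451 m/s.
Stage 2: m₀ = 201,490 kg, m_f = 201,490 − 160,000 = 41,490 kg; Δv = 279×9.81×ln(4.856) = 2737.0×1.5803 ≈ 4325 m/s.
Stage 3: m₀ = 24,790 kg, m_f = 24,790 − 17,800 = 6,990 kg; Δv = 304×9.81×ln(3.546) = 2982.2×1.2660 ≈ 3775 m/s.
Total Δv = 4451 + 4325 + 3775 = 12551 m/s.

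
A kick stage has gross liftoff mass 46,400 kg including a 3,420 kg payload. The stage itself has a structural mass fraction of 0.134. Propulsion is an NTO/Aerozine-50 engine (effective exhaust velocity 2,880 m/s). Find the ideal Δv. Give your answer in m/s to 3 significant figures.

Stage wet mass = m₀ − payload = 46,400 − 3,420 = 42,980 kg.
Stage dry mass = ε × stage wet mass = 0.134 × 42,980 = 5,759.32 kg.
Burnout mass m_f = stage dry + payload = 5,759.32 + 3,420 = 9,179.32 kg.
Rocket equation: Δv = v_e · ln(46,400/9,179.32) = 2880.0 × ln(5.055) = 2880.0 × 1.6203 ≈ 4667 m/s.

Δv ≈ 4670 m/s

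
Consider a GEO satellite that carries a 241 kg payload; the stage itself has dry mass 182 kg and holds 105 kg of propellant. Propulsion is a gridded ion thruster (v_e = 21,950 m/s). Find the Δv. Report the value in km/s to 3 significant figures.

Δv ≈ 4.87 km/s

m₀ = payload + dry + propellant = 241 + 182 + 105 = 528 kg.
m_f = payload + dry = 241 + 182 = 423 kg.
Rocket equation: Δv = v_e · ln(m₀/m_f) = 21950.0 × ln(1.248) = 21950.0 × 0.2217 ≈ 4866.8 m/s.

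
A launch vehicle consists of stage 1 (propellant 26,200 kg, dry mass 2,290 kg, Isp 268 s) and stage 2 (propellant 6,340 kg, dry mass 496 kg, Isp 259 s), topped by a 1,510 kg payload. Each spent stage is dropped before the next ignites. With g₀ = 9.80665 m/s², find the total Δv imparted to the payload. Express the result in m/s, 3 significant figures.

Ignition mass of stage 1 = 26,200+2,290 + 6,340+496 + 1,510 = 36,836 kg.
Stage 1: m₀ = 36,836 kg, m_f = 36,836 − 26,200 = 10,636 kg; Δv = 268×9.80665×ln(3.463) = 2628.2×1.2422 ≈ 3265 m/s.
Stage 2: m₀ = 8,346 kg, m_f = 8,346 − 6,340 = 2,006 kg; Δv = 259×9.80665×ln(4.161) = 2539.9×1.4256 ≈ 3621 m/s.
Total Δv = 3265 + 3621 = 6886 m/s.

Δv ≈ 6890 m/s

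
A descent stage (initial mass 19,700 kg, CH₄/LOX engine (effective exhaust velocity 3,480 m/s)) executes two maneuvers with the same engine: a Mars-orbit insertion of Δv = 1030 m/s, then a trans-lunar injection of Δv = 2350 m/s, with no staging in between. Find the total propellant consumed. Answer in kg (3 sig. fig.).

After the first burn: m = 19700 × exp(−1030/3480.0) = 19700 × 0.74380 = 14,652.9 kg.
After the second burn: m = 14,652.9 × exp(−2350/3480.0) = 14,652.9 × 0.50901 = 7,458.47 kg.
Total propellant = m₀ − m_final = 19700 − 7,458.47 = 12,241.53 kg.

total propellant consumed ≈ 12200 kg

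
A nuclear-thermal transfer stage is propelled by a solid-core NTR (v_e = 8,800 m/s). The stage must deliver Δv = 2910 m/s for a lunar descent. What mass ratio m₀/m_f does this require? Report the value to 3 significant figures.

mass ratio ≈ 1.39

From the ideal rocket equation, m₀/m_f = exp(Δv / v_e) = exp(2910 / 8800.0) = exp(0.3307) = 1.3919.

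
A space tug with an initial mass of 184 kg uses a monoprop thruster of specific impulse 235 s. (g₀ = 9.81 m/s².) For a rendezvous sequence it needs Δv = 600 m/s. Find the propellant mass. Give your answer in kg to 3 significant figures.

v_e = Isp · g₀ = 235 × 9.81 = 2305.3 m/s.
Using Δv = v_e ln(m₀/m_f): m₀/m_f = exp(Δv / v_e) = exp(600 / 2305.3) = exp(0.2603) = 1.2973.
m_f = 184 / 1.2973 = 141.833 kg, so propellant = m₀ − m_f = 184 − 141.833 = 42.167 kg.

propellant mass ≈ 42.2 kg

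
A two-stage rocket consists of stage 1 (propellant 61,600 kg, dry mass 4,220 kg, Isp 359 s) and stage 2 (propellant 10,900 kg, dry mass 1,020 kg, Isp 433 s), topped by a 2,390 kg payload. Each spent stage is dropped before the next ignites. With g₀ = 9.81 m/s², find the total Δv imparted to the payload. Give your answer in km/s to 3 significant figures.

Δv ≈ 11.2 km/s

Ignition mass of stage 1 = 61,600+4,220 + 10,900+1,020 + 2,390 = 80,130 kg.
Stage 1: m₀ = 80,130 kg, m_f = 80,130 − 61,600 = 18,530 kg; Δv = 359×9.81×ln(4.324) = 3521.8×1.4643 ≈ 5157 m/s.
Stage 2: m₀ = 14,310 kg, m_f = 14,310 − 10,900 = 3,410 kg; Δv = 433×9.81×ln(4.196) = 4247.7×1.4342 ≈ 6092 m/s.
Total Δv = 5157 + 6092 = 11249 m/s.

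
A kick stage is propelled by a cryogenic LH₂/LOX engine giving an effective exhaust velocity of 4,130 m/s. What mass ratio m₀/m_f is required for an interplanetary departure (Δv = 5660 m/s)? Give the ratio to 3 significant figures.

mass ratio ≈ 3.94

m₀/m_f = exp(Δv / v_e) = exp(5660 / 4130.0) = exp(1.3705) = 3.9372.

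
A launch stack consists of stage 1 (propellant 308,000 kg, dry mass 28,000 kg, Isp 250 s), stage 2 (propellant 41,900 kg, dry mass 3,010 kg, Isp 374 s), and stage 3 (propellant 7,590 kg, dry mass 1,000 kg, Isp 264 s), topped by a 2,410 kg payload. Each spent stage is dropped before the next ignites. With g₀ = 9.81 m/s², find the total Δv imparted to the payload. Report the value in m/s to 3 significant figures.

Ignition mass of stage 1 = 308,000+28,000 + 41,900+3,010 + 7,590+1,000 + 2,410 = 391,910 kg.
Stage 1: m₀ = 391,910 kg, m_f = 391,910 − 308,000 = 83,910 kg; Δv = 250×9.81×ln(4.671) = 2452.5×1.5413 ≈ 3780 m/s.
Stage 2: m₀ = 55,910 kg, m_f = 55,910 − 41,900 = 14,010 kg; Δv = 374×9.81×ln(3.991) = 3668.9×1.3840 ≈ 5078 m/s.
Stage 3: m₀ = 11,000 kg, m_f = 11,000 − 7,590 = 3,410 kg; Δv = 264×9.81×ln(3.226) = 2589.8×1.1712 ≈ 3033 m/s.
Total Δv = 3780 + 5078 + 3033 = 11891 m/s.

Δv ≈ 11900 m/s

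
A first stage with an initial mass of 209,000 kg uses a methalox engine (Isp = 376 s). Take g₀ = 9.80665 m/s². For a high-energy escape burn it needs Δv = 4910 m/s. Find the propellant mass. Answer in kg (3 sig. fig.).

propellant mass ≈ 154000 kg

v_e = Isp · g₀ = 376 × 9.80665 = 3687.3 m/s.
From the ideal rocket equation, m₀/m_f = exp(Δv / v_e) = exp(4910 / 3687.3) = exp(1.3316) = 3.7871.
m_f = 209,000 / 3.7871 = 55,187.3 kg, so propellant = m₀ − m_f = 209,000 − 55,187.3 = 153,812.7 kg.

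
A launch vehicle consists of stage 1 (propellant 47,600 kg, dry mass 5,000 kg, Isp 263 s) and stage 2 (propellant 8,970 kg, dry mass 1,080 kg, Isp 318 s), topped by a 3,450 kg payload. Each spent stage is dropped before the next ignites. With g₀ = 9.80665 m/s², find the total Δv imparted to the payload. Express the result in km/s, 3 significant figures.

Ignition mass of stage 1 = 47,600+5,000 + 8,970+1,080 + 3,450 = 66,100 kg.
Stage 1: m₀ = 66,100 kg, m_f = 66,100 − 47,600 = 18,500 kg; Δv = 263×9.80665×ln(3.573) = 2579.1×1.2734 ≈ 3284 m/s.
Stage 2: m₀ = 13,500 kg, m_f = 13,500 − 8,970 = 4,530 kg; Δv = 318×9.80665×ln(2.98) = 3118.5×1.0920 ≈ 3405 m/s.
Total Δv = 3284 + 3405 = 6689 m/s.

Δv ≈ 6.69 km/s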